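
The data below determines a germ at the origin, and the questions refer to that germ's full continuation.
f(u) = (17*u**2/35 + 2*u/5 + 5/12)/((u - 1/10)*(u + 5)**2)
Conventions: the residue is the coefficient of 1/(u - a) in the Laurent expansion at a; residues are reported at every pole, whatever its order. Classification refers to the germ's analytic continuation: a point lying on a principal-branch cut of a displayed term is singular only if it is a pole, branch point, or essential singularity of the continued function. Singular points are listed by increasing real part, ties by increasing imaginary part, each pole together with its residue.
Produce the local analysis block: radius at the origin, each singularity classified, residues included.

Denominator factor (u - 1/10): pole of order 1 at 1/10, modulus 1/10.
Denominator factor (u + 5)^2: pole of order 2 at -5, modulus 5.
The radius of convergence is the smallest modulus among the singular points: 1/10.
At the order-2 pole -5 set g(u) = (u - (-5))^2*f(u) = (17*u**2/35 + 2*u/5 + 5/12)/(u - 1/10).
Order-2 pole: residue = g'(a); g'(-5) = 25561/54621, so the residue is 25561/54621.
At the order-1 pole 1/10 set g(u) = (u - (1/10))*f(u) = (17*u**2/35 + 2*u/5 + 5/12)/(u + 5)**2.
Simple pole: residue = g(a) at a = 1/10, which is 4846/273105.
List the singular points by increasing real part (a conjugate pair: the negative imaginary part first).

Radius of convergence at 0: 1/10.
At -5: a pole of order 2; residue 25561/54621.
At 1/10: a pole of order 1; residue 4846/273105.


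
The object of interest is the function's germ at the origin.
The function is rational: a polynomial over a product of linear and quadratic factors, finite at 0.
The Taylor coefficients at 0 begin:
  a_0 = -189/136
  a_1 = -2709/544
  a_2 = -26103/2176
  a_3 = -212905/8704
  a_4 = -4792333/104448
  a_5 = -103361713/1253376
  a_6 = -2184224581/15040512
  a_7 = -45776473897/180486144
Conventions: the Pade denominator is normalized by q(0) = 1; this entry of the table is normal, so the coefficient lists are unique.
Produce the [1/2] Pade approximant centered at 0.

The Pade approximant has numerator coefficients [-189/136, -3969/6868]; denominator coefficients [1, -3839/1212, 6589/2424].

Taylor coefficients needed (read off): a_0 = -189/136, a_1 = -2709/544, a_2 = -26103/2176, a_3 = -212905/8704.
Write the denominator as Q(ζ) = 1 + q1*ζ + q2*ζ^2. Requiring Q*f - P = O(ζ^4) with deg P <= 1 kills the coefficients of ζ^2..ζ^3 in Q*f:
  ζ^2: a_2 + q1*a_1 + q2*a_0 = 0, i.e. -26103/2176 + (-2709/544)*q1 + (-189/136)*q2 = 0.
  ζ^3: a_3 + q1*a_2 + q2*a_1 = 0, i.e. -212905/8704 + (-26103/2176)*q1 + (-2709/544)*q2 = 0.
Solving this linear system: q1 = -3839/1212, q2 = 6589/2424.
The numerator is Q*f truncated at degree 1: P0 = a_0 = -189/136; P1 = a_1 + q1*a_0 = -3969/6868.


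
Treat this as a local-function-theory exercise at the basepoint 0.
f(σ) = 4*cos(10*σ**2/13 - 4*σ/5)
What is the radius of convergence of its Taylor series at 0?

The radius of convergence is infinite.

The factor cos(10*σ**2/13 - 4*σ/5) is entire and contributes no finite singular point.
The polynomial part has no poles.
No finite singular points: the Taylor series at 0 converges everywhere.


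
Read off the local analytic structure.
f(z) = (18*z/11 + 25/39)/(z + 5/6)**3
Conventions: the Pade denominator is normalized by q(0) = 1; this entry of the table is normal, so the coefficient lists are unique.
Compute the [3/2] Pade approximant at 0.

Taylor coefficients needed (expand at 0): a_0 = 72/65, a_1 = -20736/17875, a_2 = -54432/89375, a_3 = 2363904/446875, a_4 = -6438528/446875, a_5 = 13436928/446875.
Write the denominator as Q(z) = 1 + q1*z + q2*z^2. Requiring Q*f - P = O(z^6) with deg P <= 3 kills the coefficients of z^4..z^5 in Q*f:
  z^4: a_4 + q1*a_3 + q2*a_2 = 0, i.e. -6438528/446875 + (2363904/446875)*q1 + (-54432/89375)*q2 = 0.
  z^5: a_5 + q1*a_4 + q2*a_3 = 0, i.e. 13436928/446875 + (-6438528/446875)*q1 + (2363904/446875)*q2 = 0.
Solving this linear system: q1 = 47808/15859, q2 = 40068/15859.
The numerator is Q*f truncated at degree 3: P0 = a_0 = 72/65; P1 = a_1 + q1*a_0 = 617746176/283479625; P2 = a_2 + q1*a_1 + q2*a_0 = -1853238528/1417398125; P3 = a_3 + q1*a_2 + q2*a_1 = 3706477056/7086990625.

The Pade approximant has numerator coefficients [72/65, 617746176/283479625, -1853238528/1417398125, 3706477056/7086990625]; denominator coefficients [1, 47808/15859, 40068/15859].


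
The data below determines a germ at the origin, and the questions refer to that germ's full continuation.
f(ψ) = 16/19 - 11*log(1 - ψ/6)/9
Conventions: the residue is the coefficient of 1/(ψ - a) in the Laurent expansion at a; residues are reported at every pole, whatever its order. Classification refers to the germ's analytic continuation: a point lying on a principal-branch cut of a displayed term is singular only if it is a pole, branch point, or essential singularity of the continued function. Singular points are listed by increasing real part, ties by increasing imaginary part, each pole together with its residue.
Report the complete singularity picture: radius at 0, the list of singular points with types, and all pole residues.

Branch term (-11/9)*log(1 - ψ/(6)): its argument vanishes at ψ = 6, a logarithmic branch point, modulus 6.
The radius of convergence is the smallest modulus among the singular points: 6.

Radius of convergence at 0: 6.
At 6: a logarithmic branch point.


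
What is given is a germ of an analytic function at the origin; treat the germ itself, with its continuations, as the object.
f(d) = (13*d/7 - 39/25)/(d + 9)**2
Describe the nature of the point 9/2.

Denominator factors: d + 9 = 27/2 at d = 9/2 — none vanishes.
So the germ continues analytically to 9/2.

The point is a regular point.


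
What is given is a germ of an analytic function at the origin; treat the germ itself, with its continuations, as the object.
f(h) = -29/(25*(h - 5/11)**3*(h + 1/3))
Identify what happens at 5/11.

The denominator factor h - 5/11 vanishes at 5/11 and appears to the power 3; the numerator there equals -29/25, nonzero, and no other factor vanishes.
Hence a pole whose order is the multiplicity, 3.

The point is a pole of order 3.


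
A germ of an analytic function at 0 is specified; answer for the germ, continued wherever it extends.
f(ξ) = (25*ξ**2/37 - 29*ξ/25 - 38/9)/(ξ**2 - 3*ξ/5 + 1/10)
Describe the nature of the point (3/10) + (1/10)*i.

The point is a pole of order 1.

The denominator factor ξ**2 - 3*ξ/5 + 1/10 vanishes at (3/10) + (1/10)*i and appears to the power 1; the numerator there equals (-375971/83250) - (349/4625)*i, nonzero, and no other factor vanishes.
Hence a pole whose order is the multiplicity, 1.


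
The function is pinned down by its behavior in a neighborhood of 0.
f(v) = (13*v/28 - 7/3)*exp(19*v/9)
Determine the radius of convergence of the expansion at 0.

The radius of convergence is infinite.

The factor exp(19*v/9) is entire and contributes no finite singular point.
The polynomial part has no poles.
No finite singular points: the Taylor series at 0 converges everywhere.


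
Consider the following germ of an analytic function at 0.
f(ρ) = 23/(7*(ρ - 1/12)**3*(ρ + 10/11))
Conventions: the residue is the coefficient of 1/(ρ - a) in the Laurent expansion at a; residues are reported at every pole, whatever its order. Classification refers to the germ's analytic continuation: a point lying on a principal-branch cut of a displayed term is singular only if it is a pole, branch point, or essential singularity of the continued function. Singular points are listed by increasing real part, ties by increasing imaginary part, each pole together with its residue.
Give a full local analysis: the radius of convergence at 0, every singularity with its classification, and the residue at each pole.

Radius of convergence at 0: 1/12.
At -10/11: a pole of order 1; residue -52899264/15736637.
At 1/12: a pole of order 3; residue 52899264/15736637.

Denominator factor (ρ + 10/11): pole of order 1 at -10/11, modulus 10/11.
Denominator factor (ρ - 1/12)^3: pole of order 3 at 1/12, modulus 1/12.
The radius of convergence is the smallest modulus among the singular points: 1/12.
At the order-1 pole -10/11 set g(ρ) = (ρ - (-10/11))*f(ρ) = 23/(7*(ρ - 1/12)**3).
Simple pole: residue = g(a) at a = -10/11, which is -52899264/15736637.
At the order-3 pole 1/12 set g(ρ) = (ρ - (1/12))^3*f(ρ) = 23/(7*(ρ + 10/11)).
Order-3 pole: residue = g''(a)/2; g''(1/12) = 105798528/15736637, so the residue is 52899264/15736637.
List the singular points by increasing real part (a conjugate pair: the negative imaginary part first).


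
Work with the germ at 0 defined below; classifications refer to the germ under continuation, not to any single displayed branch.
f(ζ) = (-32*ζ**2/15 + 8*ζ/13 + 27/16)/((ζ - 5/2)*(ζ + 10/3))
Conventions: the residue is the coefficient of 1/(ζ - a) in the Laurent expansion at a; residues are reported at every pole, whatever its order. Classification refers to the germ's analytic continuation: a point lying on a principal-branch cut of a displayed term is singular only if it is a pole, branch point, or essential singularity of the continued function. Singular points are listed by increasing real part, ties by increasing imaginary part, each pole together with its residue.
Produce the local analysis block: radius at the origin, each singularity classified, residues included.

Denominator factor (ζ + 10/3): pole of order 1 at -10/3, modulus 10/3.
Denominator factor (ζ - 5/2): pole of order 1 at 5/2, modulus 5/2.
The radius of convergence is the smallest modulus among the singular points: 5/2.
At the order-1 pole -10/3 set g(ζ) = (ζ - (-10/3))*f(ζ) = (-32*ζ**2/15 + 8*ζ/13 + 27/16)/(ζ - 5/2).
Simple pole: residue = g(a) at a = -10/3, which is 19309/4680.
At the order-1 pole 5/2 set g(ζ) = (ζ - (5/2))*f(ζ) = (-32*ζ**2/15 + 8*ζ/13 + 27/16)/(ζ + 10/3).
Simple pole: residue = g(a) at a = 5/2, which is -901/520.
List the singular points by increasing real part (a conjugate pair: the negative imaginary part first).

Radius of convergence at 0: 5/2.
At -10/3: a pole of order 1; residue 19309/4680.
At 5/2: a pole of order 1; residue -901/520.


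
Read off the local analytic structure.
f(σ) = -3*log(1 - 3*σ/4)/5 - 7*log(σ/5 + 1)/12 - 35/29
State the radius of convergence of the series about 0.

The radius of convergence is 4/3.

Branch term (-3/5)*log(1 - σ/(4/3)): its argument vanishes at σ = 4/3, a logarithmic branch point, modulus 4/3.
Branch term (-7/12)*log(1 - σ/(-5)): its argument vanishes at σ = -5, a logarithmic branch point, modulus 5.
The radius of convergence is the smallest modulus among the singular points: 4/3.


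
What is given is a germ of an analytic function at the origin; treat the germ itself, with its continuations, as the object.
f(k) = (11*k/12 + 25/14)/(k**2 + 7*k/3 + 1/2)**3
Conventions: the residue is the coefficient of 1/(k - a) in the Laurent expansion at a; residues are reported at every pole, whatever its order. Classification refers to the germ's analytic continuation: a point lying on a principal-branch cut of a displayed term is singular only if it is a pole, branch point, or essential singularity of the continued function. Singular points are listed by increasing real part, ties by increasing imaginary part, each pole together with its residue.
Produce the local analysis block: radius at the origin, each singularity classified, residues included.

Denominator factor (k**2 + 7*k/3 + 1/2)^3: discriminant 31/9, real irrational roots -7/6 + (1/6)*sqrt(31) and -7/6 - (1/6)*sqrt(31); poles of order 3, moduli 7/6 - (1/6)*sqrt(31) and 7/6 + (1/6)*sqrt(31).
The radius of convergence is the smallest modulus among the singular points: 7/6 - (1/6)*sqrt(31).
The factor k**2 + 7*k/3 + 1/2 splits as (k - a)(k - a') with a = -7/6 - (1/6)*sqrt(31), a' = -7/6 + (1/6)*sqrt(31). At the order-3 pole a set g(k) = (k - a)^3*f(k) = [11*k/12 + 25/14] / (k - a')^3.
Order-3 pole: residue = g''(a)/2; g''(-7/6 - (1/6)*sqrt(31)) = -(29241/417074)*sqrt(31), so the residue is -(29241/834148)*sqrt(31).
The factor k**2 + 7*k/3 + 1/2 splits as (k - a)(k - a') with a = -7/6 + (1/6)*sqrt(31), a' = -7/6 - (1/6)*sqrt(31). At the order-3 pole a set g(k) = (k - a)^3*f(k) = [11*k/12 + 25/14] / (k - a')^3.
Order-3 pole: residue = g''(a)/2; g''(-7/6 + (1/6)*sqrt(31)) = (29241/417074)*sqrt(31), so the residue is (29241/834148)*sqrt(31).
List the singular points by increasing real part (a conjugate pair: the negative imaginary part first).

Radius of convergence at 0: 7/6 - (1/6)*sqrt(31).
At -7/6 - (1/6)*sqrt(31): a pole of order 3; residue -(29241/834148)*sqrt(31).
At -7/6 + (1/6)*sqrt(31): a pole of order 3; residue (29241/834148)*sqrt(31).


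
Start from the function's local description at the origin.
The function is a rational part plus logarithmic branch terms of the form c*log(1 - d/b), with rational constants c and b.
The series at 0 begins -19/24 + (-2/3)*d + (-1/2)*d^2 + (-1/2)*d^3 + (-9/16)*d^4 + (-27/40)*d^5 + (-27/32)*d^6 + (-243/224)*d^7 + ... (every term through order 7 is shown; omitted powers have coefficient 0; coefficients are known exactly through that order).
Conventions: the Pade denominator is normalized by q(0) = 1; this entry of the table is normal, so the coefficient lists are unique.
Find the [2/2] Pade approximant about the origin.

The Pade approximant has numerator coefficients [-19/24, 25/48, 13/64]; denominator coefficients [1, -3/2, 3/8].

Taylor coefficients needed (read off): a_0 = -19/24, a_1 = -2/3, a_2 = -1/2, a_3 = -1/2, a_4 = -9/16.
Write the denominator as Q(d) = 1 + q1*d + q2*d^2. Requiring Q*f - P = O(d^5) with deg P <= 2 kills the coefficients of d^3..d^4 in Q*f:
  d^3: a_3 + q1*a_2 + q2*a_1 = 0, i.e. -1/2 + (-1/2)*q1 + (-2/3)*q2 = 0.
  d^4: a_4 + q1*a_3 + q2*a_2 = 0, i.e. -9/16 + (-1/2)*q1 + (-1/2)*q2 = 0.
Solving this linear system: q1 = -3/2, q2 = 3/8.
The numerator is Q*f truncated at degree 2: P0 = a_0 = -19/24; P1 = a_1 + q1*a_0 = 25/48; P2 = a_2 + q1*a_1 + q2*a_0 = 13/64.


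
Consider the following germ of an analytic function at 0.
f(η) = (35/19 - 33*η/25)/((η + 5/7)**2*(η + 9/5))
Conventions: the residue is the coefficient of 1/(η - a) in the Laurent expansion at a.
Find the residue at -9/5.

At the order-1 pole -9/5 set g(η) = (η - (-9/5))*f(η) = (35/19 - 33*η/25)/(η + 5/7)**2.
Simple pole: residue = g(a) at a = -9/5, which is 245441/68590.

The residue is 245441/68590.


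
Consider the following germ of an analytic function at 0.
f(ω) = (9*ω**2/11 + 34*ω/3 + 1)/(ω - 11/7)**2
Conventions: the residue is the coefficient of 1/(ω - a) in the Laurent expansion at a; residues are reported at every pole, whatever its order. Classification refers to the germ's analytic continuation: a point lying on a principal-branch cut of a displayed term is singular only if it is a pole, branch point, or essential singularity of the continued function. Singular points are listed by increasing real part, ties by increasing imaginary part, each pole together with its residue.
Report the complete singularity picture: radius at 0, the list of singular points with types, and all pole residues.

Denominator factor (ω - 11/7)^2: pole of order 2 at 11/7, modulus 11/7.
The radius of convergence is the smallest modulus among the singular points: 11/7.
At the order-2 pole 11/7 set g(ω) = (ω - (11/7))^2*f(ω) = 9*ω**2/11 + 34*ω/3 + 1.
Order-2 pole: residue = g'(a); g'(11/7) = 292/21, so the residue is 292/21.

Radius of convergence at 0: 11/7.
At 11/7: a pole of order 2; residue 292/21.


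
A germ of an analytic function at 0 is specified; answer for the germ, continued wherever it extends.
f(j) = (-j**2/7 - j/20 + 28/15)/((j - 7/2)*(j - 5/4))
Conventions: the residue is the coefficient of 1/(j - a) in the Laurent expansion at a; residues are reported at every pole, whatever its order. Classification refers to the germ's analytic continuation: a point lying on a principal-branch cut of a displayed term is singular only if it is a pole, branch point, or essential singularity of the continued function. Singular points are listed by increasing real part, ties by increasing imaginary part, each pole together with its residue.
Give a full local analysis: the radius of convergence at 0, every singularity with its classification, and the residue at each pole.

Radius of convergence at 0: 5/4.
At 5/4: a pole of order 1; residue -664/945.
At 7/2: a pole of order 1; residue -7/270.

Denominator factor (j - 5/4): pole of order 1 at 5/4, modulus 5/4.
Denominator factor (j - 7/2): pole of order 1 at 7/2, modulus 7/2.
The radius of convergence is the smallest modulus among the singular points: 5/4.
At the order-1 pole 5/4 set g(j) = (j - (5/4))*f(j) = (-j**2/7 - j/20 + 28/15)/(j - 7/2).
Simple pole: residue = g(a) at a = 5/4, which is -664/945.
At the order-1 pole 7/2 set g(j) = (j - (7/2))*f(j) = (-j**2/7 - j/20 + 28/15)/(j - 5/4).
Simple pole: residue = g(a) at a = 7/2, which is -7/270.
List the singular points by increasing real part (a conjugate pair: the negative imaginary part first).


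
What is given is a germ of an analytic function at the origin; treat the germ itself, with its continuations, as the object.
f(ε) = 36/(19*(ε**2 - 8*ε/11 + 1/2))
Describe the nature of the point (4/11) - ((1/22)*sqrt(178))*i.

The point is a pole of order 1.

The denominator factor ε**2 - 8*ε/11 + 1/2 vanishes at (4/11) - ((1/22)*sqrt(178))*i and appears to the power 1; the numerator there equals 36/19, nonzero, and no other factor vanishes.
Hence a pole whose order is the multiplicity, 1.


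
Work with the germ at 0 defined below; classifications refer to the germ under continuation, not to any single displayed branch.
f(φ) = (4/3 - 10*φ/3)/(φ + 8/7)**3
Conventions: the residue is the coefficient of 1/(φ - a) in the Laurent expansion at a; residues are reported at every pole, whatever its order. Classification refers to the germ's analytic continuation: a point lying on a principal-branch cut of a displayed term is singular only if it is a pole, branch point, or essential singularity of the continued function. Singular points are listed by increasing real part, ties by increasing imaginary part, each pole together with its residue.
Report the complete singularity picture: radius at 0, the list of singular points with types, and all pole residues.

Radius of convergence at 0: 8/7.
At -8/7: a pole of order 3; residue 0.

Denominator factor (φ + 8/7)^3: pole of order 3 at -8/7, modulus 8/7.
The radius of convergence is the smallest modulus among the singular points: 8/7.
At the order-3 pole -8/7 set g(φ) = (φ - (-8/7))^3*f(φ) = 4/3 - 10*φ/3.
Order-3 pole: residue = g''(a)/2; g''(-8/7) = 0, so the residue is 0.


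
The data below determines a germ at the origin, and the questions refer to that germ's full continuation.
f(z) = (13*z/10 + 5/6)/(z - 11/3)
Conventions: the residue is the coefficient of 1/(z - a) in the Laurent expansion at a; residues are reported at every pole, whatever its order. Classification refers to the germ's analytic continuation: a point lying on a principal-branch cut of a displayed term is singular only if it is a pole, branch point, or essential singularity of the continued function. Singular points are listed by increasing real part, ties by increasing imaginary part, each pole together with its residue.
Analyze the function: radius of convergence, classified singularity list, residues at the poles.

Radius of convergence at 0: 11/3.
At 11/3: a pole of order 1; residue 28/5.

Denominator factor (z - 11/3): pole of order 1 at 11/3, modulus 11/3.
The radius of convergence is the smallest modulus among the singular points: 11/3.
At the order-1 pole 11/3 set g(z) = (z - (11/3))*f(z) = 13*z/10 + 5/6.
Simple pole: residue = g(a) at a = 11/3, which is 28/5.


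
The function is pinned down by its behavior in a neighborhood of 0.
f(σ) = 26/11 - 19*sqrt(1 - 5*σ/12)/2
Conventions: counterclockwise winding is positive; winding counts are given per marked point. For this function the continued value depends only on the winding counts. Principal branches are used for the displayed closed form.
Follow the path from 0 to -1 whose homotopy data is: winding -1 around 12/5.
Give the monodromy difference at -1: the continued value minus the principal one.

Continued minus principal equals (19/6)*sqrt(51).

The rational part is single-valued and drops out of the difference; each branch term changes only by its own monodromy.
(-19/2)*sqrt(1 - σ/(12/5)): winding -1 is odd, the square root flips sign, contributing -2*(-19/2)*sqrt(1 - (-1)/(12/5)) = -2*(-19/2)*sqrt(17/12) = (19/6)*sqrt(51).
Summing the contributions at σ = -1 gives (19/6)*sqrt(51).


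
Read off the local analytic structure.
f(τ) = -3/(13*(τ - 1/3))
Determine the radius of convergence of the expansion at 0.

Denominator factor (τ - 1/3): pole of order 1 at 1/3, modulus 1/3.
The radius of convergence is the smallest modulus among the singular points: 1/3.

The radius of convergence is 1/3.


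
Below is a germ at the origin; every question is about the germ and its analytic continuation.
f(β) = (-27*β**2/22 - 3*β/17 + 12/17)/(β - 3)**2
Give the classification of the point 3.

The point is a pole of order 2.

The denominator factor β - 3 vanishes at 3 and appears to the power 2; the numerator there equals -4065/374, nonzero, and no other factor vanishes.
Hence a pole whose order is the multiplicity, 2.


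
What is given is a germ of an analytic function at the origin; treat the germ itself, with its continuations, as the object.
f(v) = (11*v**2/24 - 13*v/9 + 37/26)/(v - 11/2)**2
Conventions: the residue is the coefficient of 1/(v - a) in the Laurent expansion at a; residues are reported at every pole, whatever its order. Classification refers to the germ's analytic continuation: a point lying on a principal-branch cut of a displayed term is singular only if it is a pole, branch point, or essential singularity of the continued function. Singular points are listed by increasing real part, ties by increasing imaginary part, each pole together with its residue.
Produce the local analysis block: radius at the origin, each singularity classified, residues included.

Radius of convergence at 0: 11/2.
At 11/2: a pole of order 2; residue 259/72.

Denominator factor (v - 11/2)^2: pole of order 2 at 11/2, modulus 11/2.
The radius of convergence is the smallest modulus among the singular points: 11/2.
At the order-2 pole 11/2 set g(v) = (v - (11/2))^2*f(v) = 11*v**2/24 - 13*v/9 + 37/26.
Order-2 pole: residue = g'(a); g'(11/2) = 259/72, so the residue is 259/72.


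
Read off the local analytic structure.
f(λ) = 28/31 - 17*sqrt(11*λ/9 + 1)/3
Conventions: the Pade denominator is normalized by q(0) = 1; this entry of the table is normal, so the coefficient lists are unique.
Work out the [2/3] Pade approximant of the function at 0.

The Pade approximant has numerator coefficients [-443/93, -18541061/2135187, -1082327939/307466928]; denominator coefficients [1, 16775/15306, 60379/367344, -701437/59509728].

Taylor coefficients needed (expand at 0): a_0 = -443/93, a_1 = -187/54, a_2 = 2057/1944, a_3 = -22627/34992, a_4 = 1244485/2519424, a_5 = -19165069/45349632.
Write the denominator as Q(λ) = 1 + q1*λ + q2*λ^2 + q3*λ^3. Requiring Q*f - P = O(λ^6) with deg P <= 2 kills the coefficients of λ^3..λ^5 in Q*f:
  λ^3: a_3 + q1*a_2 + q2*a_1 + q3*a_0 = 0, i.e. -22627/34992 + (2057/1944)*q1 + (-187/54)*q2 + (-443/93)*q3 = 0.
  λ^4: a_4 + q1*a_3 + q2*a_2 + q3*a_1 = 0, i.e. 1244485/2519424 + (-22627/34992)*q1 + (2057/1944)*q2 + (-187/54)*q3 = 0.
  λ^5: a_5 + q1*a_4 + q2*a_3 + q3*a_2 = 0, i.e. -19165069/45349632 + (1244485/2519424)*q1 + (-22627/34992)*q2 + (2057/1944)*q3 = 0.
Solving this linear system: q1 = 16775/15306, q2 = 60379/367344, q3 = -701437/59509728.
The numerator is Q*f truncated at degree 2: P0 = a_0 = -443/93; P1 = a_1 + q1*a_0 = -18541061/2135187; P2 = a_2 + q1*a_1 + q2*a_0 = -1082327939/307466928.


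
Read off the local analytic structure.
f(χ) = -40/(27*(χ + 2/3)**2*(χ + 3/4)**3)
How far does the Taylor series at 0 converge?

Denominator factor (χ + 3/4)^3: pole of order 3 at -3/4, modulus 3/4.
Denominator factor (χ + 2/3)^2: pole of order 2 at -2/3, modulus 2/3.
The radius of convergence is the smallest modulus among the singular points: 2/3.

The radius of convergence is 2/3.


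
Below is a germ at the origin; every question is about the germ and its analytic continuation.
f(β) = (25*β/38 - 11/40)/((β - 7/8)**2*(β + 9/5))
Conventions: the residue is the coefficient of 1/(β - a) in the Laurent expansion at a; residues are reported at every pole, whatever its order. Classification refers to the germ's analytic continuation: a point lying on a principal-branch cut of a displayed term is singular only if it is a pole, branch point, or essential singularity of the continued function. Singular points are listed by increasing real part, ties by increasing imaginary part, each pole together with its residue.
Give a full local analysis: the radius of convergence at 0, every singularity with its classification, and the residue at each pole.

Denominator factor (β - 7/8)^2: pole of order 2 at 7/8, modulus 7/8.
Denominator factor (β + 9/5): pole of order 1 at -9/5, modulus 9/5.
The radius of convergence is the smallest modulus among the singular points: 7/8.
At the order-1 pole -9/5 set g(β) = (β - (-9/5))*f(β) = (25*β/38 - 11/40)/(β - 7/8)**2.
Simple pole: residue = g(a) at a = -9/5, which is -44360/217531.
At the order-2 pole 7/8 set g(β) = (β - (7/8))^2*f(β) = (25*β/38 - 11/40)/(β + 9/5).
Order-2 pole: residue = g'(a); g'(7/8) = 44360/217531, so the residue is 44360/217531.
List the singular points by increasing real part (a conjugate pair: the negative imaginary part first).

Radius of convergence at 0: 7/8.
At -9/5: a pole of order 1; residue -44360/217531.
At 7/8: a pole of order 2; residue 44360/217531.


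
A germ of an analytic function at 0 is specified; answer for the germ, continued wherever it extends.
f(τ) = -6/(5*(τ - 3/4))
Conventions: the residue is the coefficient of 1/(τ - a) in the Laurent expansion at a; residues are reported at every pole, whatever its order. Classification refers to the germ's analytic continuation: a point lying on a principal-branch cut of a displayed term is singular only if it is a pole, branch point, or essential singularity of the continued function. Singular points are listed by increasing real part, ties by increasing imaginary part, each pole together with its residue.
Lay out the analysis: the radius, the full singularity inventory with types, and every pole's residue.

Denominator factor (τ - 3/4): pole of order 1 at 3/4, modulus 3/4.
The radius of convergence is the smallest modulus among the singular points: 3/4.
At the order-1 pole 3/4 set g(τ) = (τ - (3/4))*f(τ) = -6/5.
Simple pole: residue = g(a) at a = 3/4, which is -6/5.

Radius of convergence at 0: 3/4.
At 3/4: a pole of order 1; residue -6/5.


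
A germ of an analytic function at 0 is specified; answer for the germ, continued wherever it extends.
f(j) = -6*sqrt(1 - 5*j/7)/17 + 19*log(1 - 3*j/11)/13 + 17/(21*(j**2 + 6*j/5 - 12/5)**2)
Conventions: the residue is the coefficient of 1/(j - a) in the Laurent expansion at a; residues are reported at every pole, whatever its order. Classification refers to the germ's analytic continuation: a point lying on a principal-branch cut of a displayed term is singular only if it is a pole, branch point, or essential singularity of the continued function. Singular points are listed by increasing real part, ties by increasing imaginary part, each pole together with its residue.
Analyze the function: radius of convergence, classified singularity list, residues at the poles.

Denominator factor (j**2 + 6*j/5 - 12/5)^2: discriminant 276/25, real irrational roots -3/5 + (1/5)*sqrt(69) and -3/5 - (1/5)*sqrt(69); poles of order 2, moduli -3/5 + (1/5)*sqrt(69) and 3/5 + (1/5)*sqrt(69).
Branch term (19/13)*log(1 - j/(11/3)): its argument vanishes at j = 11/3, a logarithmic branch point, modulus 11/3.
Branch term (-6/17)*sqrt(1 - j/(7/5)): its argument vanishes at j = 7/5, a square-root branch point, modulus 7/5.
The radius of convergence is the smallest modulus among the singular points: -3/5 + (1/5)*sqrt(69).
The branch terms are analytic at -3/5 - (1/5)*sqrt(69) and contribute nothing to the residue; only the rational part matters.
The factor j**2 + 6*j/5 - 12/5 splits as (j - a)(j - a') with a = -3/5 - (1/5)*sqrt(69), a' = -3/5 + (1/5)*sqrt(69). At the order-2 pole a set g(j) = (j - a)^2*(rational part) = [17/21] / (j - a')^2.
Order-2 pole: residue = g'(a); g'(-3/5 - (1/5)*sqrt(69)) = (2125/399924)*sqrt(69), so the residue is (2125/399924)*sqrt(69).
The branch terms are analytic at -3/5 + (1/5)*sqrt(69) and contribute nothing to the residue; only the rational part matters.
The factor j**2 + 6*j/5 - 12/5 splits as (j - a)(j - a') with a = -3/5 + (1/5)*sqrt(69), a' = -3/5 - (1/5)*sqrt(69). At the order-2 pole a set g(j) = (j - a)^2*(rational part) = [17/21] / (j - a')^2.
Order-2 pole: residue = g'(a); g'(-3/5 + (1/5)*sqrt(69)) = -(2125/399924)*sqrt(69), so the residue is -(2125/399924)*sqrt(69).
List the singular points by increasing real part (a conjugate pair: the negative imaginary part first).

Radius of convergence at 0: -3/5 + (1/5)*sqrt(69).
At -3/5 - (1/5)*sqrt(69): a pole of order 2; residue (2125/399924)*sqrt(69).
At -3/5 + (1/5)*sqrt(69): a pole of order 2; residue -(2125/399924)*sqrt(69).
At 7/5: an algebraic (square-root) branch point.
At 11/3: a logarithmic branch point.


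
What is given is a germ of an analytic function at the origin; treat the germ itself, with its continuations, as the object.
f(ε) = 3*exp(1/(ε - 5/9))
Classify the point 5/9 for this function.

The exponent 1/(ε - (5/9)) has a pole at 5/9, so exp(1/(ε - (5/9))) takes every nonzero value near it: an essential singularity (not a pole of any order).

The point is an essential singularity.


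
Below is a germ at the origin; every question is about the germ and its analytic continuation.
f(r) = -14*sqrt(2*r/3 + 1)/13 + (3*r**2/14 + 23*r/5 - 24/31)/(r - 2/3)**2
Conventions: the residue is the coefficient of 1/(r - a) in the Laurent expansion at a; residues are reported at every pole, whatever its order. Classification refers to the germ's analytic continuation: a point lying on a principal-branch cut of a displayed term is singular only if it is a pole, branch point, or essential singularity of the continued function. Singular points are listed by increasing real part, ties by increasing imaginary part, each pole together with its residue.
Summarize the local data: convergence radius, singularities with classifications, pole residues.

Radius of convergence at 0: 2/3.
At -3/2: an algebraic (square-root) branch point.
At 2/3: a pole of order 2; residue 171/35.

Denominator factor (r - 2/3)^2: pole of order 2 at 2/3, modulus 2/3.
Branch term (-14/13)*sqrt(1 - r/(-3/2)): its argument vanishes at r = -3/2, a square-root branch point, modulus 3/2.
The radius of convergence is the smallest modulus among the singular points: 2/3.
The branch term is analytic at 2/3 and contributes nothing to the residue; only the rational part matters.
At the order-2 pole 2/3 set g(r) = (r - (2/3))^2*(rational part) = 3*r**2/14 + 23*r/5 - 24/31.
Order-2 pole: residue = g'(a); g'(2/3) = 171/35, so the residue is 171/35.
List the singular points by increasing real part (a conjugate pair: the negative imaginary part first).


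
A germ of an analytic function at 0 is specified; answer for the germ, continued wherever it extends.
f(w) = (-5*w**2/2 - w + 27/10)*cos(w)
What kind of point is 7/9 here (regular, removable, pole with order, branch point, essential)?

There is no denominator, hence no pole anywhere.
The factor cos(w) is entire.
So the germ continues analytically to 7/9.

The point is a regular point.


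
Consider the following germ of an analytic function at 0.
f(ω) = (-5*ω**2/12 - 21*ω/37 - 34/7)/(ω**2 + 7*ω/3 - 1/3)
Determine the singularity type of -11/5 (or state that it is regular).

The point is a regular point.

Denominator factors: ω**2 + 7*ω/3 - 1/3 = -47/75 at ω = -11/5 — none vanishes.
So the germ continues analytically to -11/5.


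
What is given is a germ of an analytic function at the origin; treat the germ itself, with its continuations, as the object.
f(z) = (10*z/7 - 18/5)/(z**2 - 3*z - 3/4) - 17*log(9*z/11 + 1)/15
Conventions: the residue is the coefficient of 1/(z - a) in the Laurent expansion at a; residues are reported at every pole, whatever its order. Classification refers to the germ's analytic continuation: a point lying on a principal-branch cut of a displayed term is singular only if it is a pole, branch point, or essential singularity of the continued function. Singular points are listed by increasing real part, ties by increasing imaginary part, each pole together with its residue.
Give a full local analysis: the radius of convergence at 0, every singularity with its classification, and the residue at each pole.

Denominator factor (z**2 - 3*z - 3/4): discriminant 12, real irrational roots 3/2 + sqrt(3) and 3/2 - sqrt(3); poles of order 1, moduli 3/2 + sqrt(3) and -3/2 + sqrt(3).
Branch term (-17/15)*log(1 - z/(-11/9)): its argument vanishes at z = -11/9, a logarithmic branch point, modulus 11/9.
The radius of convergence is the smallest modulus among the singular points: -3/2 + sqrt(3).
The branch term is analytic at 3/2 - sqrt(3) and contributes nothing to the residue; only the rational part matters.
The factor z**2 - 3*z - 3/4 splits as (z - a)(z - a') with a = 3/2 - sqrt(3), a' = 3/2 + sqrt(3). At the order-1 pole a set g(z) = (z - a)*(rational part) = [10*z/7 - 18/5] / (z - a').
Simple pole: residue = g(a) at a = 3/2 - sqrt(3), which is 5/7 + (17/70)*sqrt(3).
The branch term is analytic at 3/2 + sqrt(3) and contributes nothing to the residue; only the rational part matters.
The factor z**2 - 3*z - 3/4 splits as (z - a)(z - a') with a = 3/2 + sqrt(3), a' = 3/2 - sqrt(3). At the order-1 pole a set g(z) = (z - a)*(rational part) = [10*z/7 - 18/5] / (z - a').
Simple pole: residue = g(a) at a = 3/2 + sqrt(3), which is 5/7 - (17/70)*sqrt(3).
List the singular points by increasing real part (a conjugate pair: the negative imaginary part first).

Radius of convergence at 0: -3/2 + sqrt(3).
At -11/9: a logarithmic branch point.
At 3/2 - sqrt(3): a pole of order 1; residue 5/7 + (17/70)*sqrt(3).
At 3/2 + sqrt(3): a pole of order 1; residue 5/7 - (17/70)*sqrt(3).


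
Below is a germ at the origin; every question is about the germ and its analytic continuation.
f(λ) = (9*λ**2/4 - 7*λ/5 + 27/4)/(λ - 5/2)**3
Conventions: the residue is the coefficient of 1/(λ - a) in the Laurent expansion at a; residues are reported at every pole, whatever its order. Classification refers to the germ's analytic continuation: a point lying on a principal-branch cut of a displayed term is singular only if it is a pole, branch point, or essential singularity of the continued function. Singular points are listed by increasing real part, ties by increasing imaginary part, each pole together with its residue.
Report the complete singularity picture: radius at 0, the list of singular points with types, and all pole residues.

Radius of convergence at 0: 5/2.
At 5/2: a pole of order 3; residue 9/4.

Denominator factor (λ - 5/2)^3: pole of order 3 at 5/2, modulus 5/2.
The radius of convergence is the smallest modulus among the singular points: 5/2.
At the order-3 pole 5/2 set g(λ) = (λ - (5/2))^3*f(λ) = 9*λ**2/4 - 7*λ/5 + 27/4.
Order-3 pole: residue = g''(a)/2; g''(5/2) = 9/2, so the residue is 9/4.


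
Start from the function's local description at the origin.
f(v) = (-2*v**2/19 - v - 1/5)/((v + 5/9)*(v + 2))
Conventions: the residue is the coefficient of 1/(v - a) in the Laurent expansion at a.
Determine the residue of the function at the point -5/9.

The residue is 2486/11115.

At the order-1 pole -5/9 set g(v) = (v - (-5/9))*f(v) = (-2*v**2/19 - v - 1/5)/(v + 2).
Simple pole: residue = g(a) at a = -5/9, which is 2486/11115.


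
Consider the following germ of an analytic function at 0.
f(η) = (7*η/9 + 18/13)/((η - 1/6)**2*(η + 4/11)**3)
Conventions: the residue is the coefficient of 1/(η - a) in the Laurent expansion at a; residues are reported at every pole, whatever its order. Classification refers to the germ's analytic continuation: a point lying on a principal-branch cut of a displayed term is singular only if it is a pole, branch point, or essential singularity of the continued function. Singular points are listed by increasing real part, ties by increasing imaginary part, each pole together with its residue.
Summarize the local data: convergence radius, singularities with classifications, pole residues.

Denominator factor (η - 1/6)^2: pole of order 2 at 1/6, modulus 1/6.
Denominator factor (η + 4/11)^3: pole of order 3 at -4/11, modulus 4/11.
The radius of convergence is the smallest modulus among the singular points: 1/6.
At the order-3 pole -4/11 set g(η) = (η - (-4/11))^3*f(η) = (7*η/9 + 18/13)/(η - 1/6)**2.
Order-3 pole: residue = g''(a)/2; g''(-4/11) = 2037643872/19508125, so the residue is 1018821936/19508125.
At the order-2 pole 1/6 set g(η) = (η - (1/6))^2*f(η) = (7*η/9 + 18/13)/(η + 4/11)**3.
Order-2 pole: residue = g'(a); g'(1/6) = -1018821936/19508125, so the residue is -1018821936/19508125.
List the singular points by increasing real part (a conjugate pair: the negative imaginary part first).

Radius of convergence at 0: 1/6.
At -4/11: a pole of order 3; residue 1018821936/19508125.
At 1/6: a pole of order 2; residue -1018821936/19508125.


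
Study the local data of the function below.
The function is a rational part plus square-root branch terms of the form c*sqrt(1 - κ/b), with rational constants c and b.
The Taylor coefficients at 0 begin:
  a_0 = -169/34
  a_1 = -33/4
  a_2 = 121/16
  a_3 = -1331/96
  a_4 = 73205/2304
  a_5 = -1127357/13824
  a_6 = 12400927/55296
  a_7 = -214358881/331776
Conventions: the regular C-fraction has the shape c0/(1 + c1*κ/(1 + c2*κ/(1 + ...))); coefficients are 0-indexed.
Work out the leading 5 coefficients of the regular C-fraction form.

Taylor coefficients (read off): a_0 = -169/34, a_1 = -33/4, a_2 = 121/16, a_3 = -1331/96, a_4 = 73205/2304.
c0 = a_0 = -169/34. Peel one level at a time: if S = 1 + c*κ/S' with S'(0) = 1, then c is the κ-coefficient of S and S' = c*κ/(S - 1).
S_1 = c0/f = 1 + (-561/338)*κ + (977075/228488)*κ^2 + ...; c1 = -561/338.
S_2 = c1*κ/(S_1 - 1) = 1 + (5225/2028)*κ + (-121/144)*κ^2 + ...; c2 = 5225/2028.
S_3 = c2*κ/(S_2 - 1) = 1 + (1859/5700)*κ + (-15970669/32490000)*κ^2 + ...; c3 = 1859/5700.
S_4 = c3*κ/(S_3 - 1) = 1 + (8591/5700)*κ + ...; c4 = 8591/5700.

The regular C-fraction coefficients are [-169/34, -561/338, 5225/2028, 1859/5700, 8591/5700].


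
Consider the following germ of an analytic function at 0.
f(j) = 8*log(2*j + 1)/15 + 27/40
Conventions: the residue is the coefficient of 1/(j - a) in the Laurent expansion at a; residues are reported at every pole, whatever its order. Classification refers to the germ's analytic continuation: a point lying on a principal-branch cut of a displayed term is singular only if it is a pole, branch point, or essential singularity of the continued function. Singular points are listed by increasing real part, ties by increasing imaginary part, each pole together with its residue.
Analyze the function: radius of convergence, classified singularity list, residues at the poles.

Branch term (8/15)*log(1 - j/(-1/2)): its argument vanishes at j = -1/2, a logarithmic branch point, modulus 1/2.
The radius of convergence is the smallest modulus among the singular points: 1/2.

Radius of convergence at 0: 1/2.
At -1/2: a logarithmic branch point.


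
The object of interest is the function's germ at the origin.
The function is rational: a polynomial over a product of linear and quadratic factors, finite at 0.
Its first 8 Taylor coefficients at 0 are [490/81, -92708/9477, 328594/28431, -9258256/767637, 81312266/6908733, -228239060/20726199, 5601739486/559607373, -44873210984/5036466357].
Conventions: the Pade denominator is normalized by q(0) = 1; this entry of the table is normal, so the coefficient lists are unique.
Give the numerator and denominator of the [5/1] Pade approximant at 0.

Taylor coefficients needed (read off): a_0 = 490/81, a_1 = -92708/9477, a_2 = 328594/28431, a_3 = -9258256/767637, a_4 = 81312266/6908733, a_5 = -228239060/20726199, a_6 = 5601739486/559607373.
Write the denominator as Q(v) = 1 + q1*v. Requiring Q*f - P = O(v^7) with deg P <= 5 kills the coefficients of v^6..v^6 in Q*f:
  v^6: a_6 + q1*a_5 = 0, i.e. 5601739486/559607373 + (-228239060/20726199)*q1 = 0.
Solving this linear system: q1 = 23807/26190.
The numerator is Q*f truncated at degree 5: P0 = a_0 = 490/81; P1 = a_1 + q1*a_0 = -11812969/2757807; P2 = a_2 + q1*a_1 = 330763132/124101315; P3 = a_3 + q1*a_2 = -578835481/372303945; P4 = a_4 + q1*a_3 = 8103696734/10052206515; P5 = a_5 + q1*a_4 = -28362938569/90469858635.

The Pade approximant has numerator coefficients [490/81, -11812969/2757807, 330763132/124101315, -578835481/372303945, 8103696734/10052206515, -28362938569/90469858635]; denominator coefficients [1, 23807/26190].
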